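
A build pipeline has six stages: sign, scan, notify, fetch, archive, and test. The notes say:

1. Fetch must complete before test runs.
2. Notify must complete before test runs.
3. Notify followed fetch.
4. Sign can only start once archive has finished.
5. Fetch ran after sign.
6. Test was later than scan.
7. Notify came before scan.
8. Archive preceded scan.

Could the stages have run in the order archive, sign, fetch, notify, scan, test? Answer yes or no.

Check each stated constraint against the proposed order — e.g. fetch is ahead of test; archive is ahead of scan. Every pair is in the required order; nothing is violated.

yes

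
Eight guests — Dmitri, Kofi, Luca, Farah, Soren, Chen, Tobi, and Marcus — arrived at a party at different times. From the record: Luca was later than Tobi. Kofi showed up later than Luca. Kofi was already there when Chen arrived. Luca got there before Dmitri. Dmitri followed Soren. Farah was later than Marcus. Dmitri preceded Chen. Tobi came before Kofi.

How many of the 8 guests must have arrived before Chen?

Directly stated before Chen: Dmitri and Kofi.
Luca reaches Chen via Luca → Kofi → Chen.
Soren reaches Chen via Soren → Dmitri → Chen.
Tobi reaches Chen via Tobi → Kofi → Chen.
No chain forces Marcus (or any of the others) ahead of Chen.
That's Dmitri, Kofi, Luca, Soren, and Tobi — 5 in all.

5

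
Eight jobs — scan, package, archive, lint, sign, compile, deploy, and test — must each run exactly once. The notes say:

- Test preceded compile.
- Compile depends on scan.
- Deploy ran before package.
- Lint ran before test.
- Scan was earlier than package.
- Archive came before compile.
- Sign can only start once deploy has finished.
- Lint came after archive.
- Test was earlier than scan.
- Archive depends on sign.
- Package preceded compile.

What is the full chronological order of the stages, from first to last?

deploy, sign, archive, lint, test, scan, package, compile

The constraints fix every adjacent pair, so only one ordering works:
deploy → sign → archive → lint → test → scan → package → compile.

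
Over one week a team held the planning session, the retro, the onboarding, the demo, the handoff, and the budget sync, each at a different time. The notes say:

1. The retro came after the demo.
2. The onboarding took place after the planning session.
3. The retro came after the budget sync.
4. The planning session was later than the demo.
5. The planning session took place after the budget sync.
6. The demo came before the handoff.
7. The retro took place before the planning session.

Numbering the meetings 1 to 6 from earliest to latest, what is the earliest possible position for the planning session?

4

The budget sync, the demo, and the retro must all come before the planning session — 3 forced predecessors.
Nothing else is forced ahead of the planning session, so its earliest slot is position 3 + 1 = 4.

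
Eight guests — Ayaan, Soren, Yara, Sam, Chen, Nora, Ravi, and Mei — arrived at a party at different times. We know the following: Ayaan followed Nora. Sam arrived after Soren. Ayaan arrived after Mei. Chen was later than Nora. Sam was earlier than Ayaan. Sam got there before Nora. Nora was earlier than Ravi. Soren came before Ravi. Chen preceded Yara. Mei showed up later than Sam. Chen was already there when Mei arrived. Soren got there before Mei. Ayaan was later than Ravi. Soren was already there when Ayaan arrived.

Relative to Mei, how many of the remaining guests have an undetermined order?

2

Forced before Mei: Chen, Nora, Sam, and Soren; forced after Mei: Ayaan.
That leaves Ravi and Yara with no forced order relative to Mei — 2.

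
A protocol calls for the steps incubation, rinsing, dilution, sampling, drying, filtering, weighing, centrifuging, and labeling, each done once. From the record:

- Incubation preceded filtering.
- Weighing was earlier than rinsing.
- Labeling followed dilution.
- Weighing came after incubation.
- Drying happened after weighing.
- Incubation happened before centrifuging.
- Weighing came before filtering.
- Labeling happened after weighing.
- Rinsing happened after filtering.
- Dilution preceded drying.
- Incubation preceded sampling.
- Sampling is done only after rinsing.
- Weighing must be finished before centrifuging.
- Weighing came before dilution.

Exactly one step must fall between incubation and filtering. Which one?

weighing

Tracing the constraints gives incubation → weighing → filtering, so weighing sits after incubation and before filtering.
No other step is forced both after incubation and before filtering.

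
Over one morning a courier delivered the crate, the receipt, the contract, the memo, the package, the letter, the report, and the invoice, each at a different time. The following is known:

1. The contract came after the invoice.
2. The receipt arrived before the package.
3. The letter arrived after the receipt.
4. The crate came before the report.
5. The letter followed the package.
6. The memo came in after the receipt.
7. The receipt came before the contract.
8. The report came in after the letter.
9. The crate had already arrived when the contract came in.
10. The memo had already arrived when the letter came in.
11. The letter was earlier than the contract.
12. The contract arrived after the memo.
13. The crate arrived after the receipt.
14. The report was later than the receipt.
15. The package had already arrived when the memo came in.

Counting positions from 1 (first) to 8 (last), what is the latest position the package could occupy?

The package must come before the contract, the letter, the memo, and the report — 4 items forced after it.
Everything else can be placed before the package in some valid order, so the package can sit as late as position 8 − 4 = 4.

4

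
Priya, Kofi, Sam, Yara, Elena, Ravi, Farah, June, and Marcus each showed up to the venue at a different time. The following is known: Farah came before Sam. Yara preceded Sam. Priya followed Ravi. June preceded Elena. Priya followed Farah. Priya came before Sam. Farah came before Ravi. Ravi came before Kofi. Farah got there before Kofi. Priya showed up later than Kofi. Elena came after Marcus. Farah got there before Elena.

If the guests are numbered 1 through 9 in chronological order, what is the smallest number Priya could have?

Farah, Kofi, and Ravi must all come before Priya — 3 forced predecessors.
Nothing else is forced ahead of Priya, so their earliest slot is position 3 + 1 = 4.

4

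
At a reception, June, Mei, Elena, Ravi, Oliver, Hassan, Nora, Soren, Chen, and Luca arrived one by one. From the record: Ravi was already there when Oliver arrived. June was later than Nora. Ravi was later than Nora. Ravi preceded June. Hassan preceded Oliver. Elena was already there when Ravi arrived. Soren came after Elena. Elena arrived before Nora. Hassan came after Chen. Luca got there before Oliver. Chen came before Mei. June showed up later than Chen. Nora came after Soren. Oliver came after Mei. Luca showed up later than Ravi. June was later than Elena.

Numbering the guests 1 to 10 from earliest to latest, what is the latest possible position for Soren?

Soren must come before June, Luca, Nora, Oliver, and Ravi — 5 guests forced after them.
Everything else can be placed before Soren in some valid order, so Soren can sit as late as position 10 − 5 = 5.

5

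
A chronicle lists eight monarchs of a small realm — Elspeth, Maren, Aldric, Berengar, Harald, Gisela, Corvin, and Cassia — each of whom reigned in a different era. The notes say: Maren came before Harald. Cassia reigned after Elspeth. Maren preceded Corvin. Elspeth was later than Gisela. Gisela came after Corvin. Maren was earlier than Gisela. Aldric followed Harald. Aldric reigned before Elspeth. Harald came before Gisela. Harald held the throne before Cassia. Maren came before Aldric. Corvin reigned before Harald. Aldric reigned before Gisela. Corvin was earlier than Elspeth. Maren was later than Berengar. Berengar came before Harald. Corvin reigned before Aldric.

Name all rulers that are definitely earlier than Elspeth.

Directly stated before Elspeth: Aldric, Corvin, and Gisela.
Berengar reaches Elspeth via Berengar → Maren → Gisela → Elspeth.
Harald reaches Elspeth via Harald → Gisela → Elspeth.
Maren reaches Elspeth via Maren → Gisela → Elspeth.
No chain forces Cassia ahead of Elspeth.

Aldric, Berengar, Corvin, Gisela, Harald, Maren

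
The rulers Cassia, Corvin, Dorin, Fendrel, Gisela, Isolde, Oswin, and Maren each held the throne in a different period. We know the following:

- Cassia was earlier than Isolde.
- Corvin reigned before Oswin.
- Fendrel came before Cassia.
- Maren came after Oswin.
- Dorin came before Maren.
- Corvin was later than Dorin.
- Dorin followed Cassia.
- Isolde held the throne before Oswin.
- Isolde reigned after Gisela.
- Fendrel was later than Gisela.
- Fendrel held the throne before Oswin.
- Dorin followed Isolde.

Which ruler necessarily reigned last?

Maren

Every other ruler has a chain of constraints placing them before Maren, so Maren is last.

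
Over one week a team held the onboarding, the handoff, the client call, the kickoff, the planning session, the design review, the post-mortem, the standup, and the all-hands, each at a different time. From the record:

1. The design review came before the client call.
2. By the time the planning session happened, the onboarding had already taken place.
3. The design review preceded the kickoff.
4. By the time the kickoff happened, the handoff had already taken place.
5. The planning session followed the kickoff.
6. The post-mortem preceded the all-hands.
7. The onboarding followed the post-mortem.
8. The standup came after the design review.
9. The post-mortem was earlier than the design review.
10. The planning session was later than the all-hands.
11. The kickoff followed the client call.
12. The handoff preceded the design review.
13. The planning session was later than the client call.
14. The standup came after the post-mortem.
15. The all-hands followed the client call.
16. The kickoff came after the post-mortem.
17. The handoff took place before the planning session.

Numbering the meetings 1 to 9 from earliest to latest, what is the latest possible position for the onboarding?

The onboarding must come before the planning session — 1 meeting forced after it.
Everything else can be placed before the onboarding in some valid order, so the onboarding can sit as late as position 9 − 1 = 8.

8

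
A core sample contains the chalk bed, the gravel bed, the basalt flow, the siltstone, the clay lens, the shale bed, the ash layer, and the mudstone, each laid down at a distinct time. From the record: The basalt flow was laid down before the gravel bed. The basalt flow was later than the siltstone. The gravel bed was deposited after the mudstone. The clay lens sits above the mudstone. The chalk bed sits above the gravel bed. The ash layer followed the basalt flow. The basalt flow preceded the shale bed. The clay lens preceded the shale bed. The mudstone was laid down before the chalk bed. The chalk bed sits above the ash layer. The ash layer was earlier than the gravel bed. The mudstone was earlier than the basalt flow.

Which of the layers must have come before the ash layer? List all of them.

the basalt flow, the mudstone, the siltstone

Directly stated before the ash layer: the basalt flow.
The mudstone reaches the ash layer via the mudstone → the basalt flow → the ash layer.
The siltstone reaches the ash layer via the siltstone → the basalt flow → the ash layer.
No chain forces the gravel bed (or any of the others) ahead of the ash layer.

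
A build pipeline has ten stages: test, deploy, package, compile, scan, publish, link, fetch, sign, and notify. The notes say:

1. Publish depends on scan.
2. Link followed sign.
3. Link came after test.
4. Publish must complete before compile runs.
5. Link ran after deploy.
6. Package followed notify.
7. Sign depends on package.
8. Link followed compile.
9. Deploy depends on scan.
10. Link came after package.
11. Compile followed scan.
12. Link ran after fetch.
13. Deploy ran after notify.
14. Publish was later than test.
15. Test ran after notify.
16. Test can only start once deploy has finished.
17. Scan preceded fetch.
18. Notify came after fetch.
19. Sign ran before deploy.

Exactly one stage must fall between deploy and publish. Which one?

test

Tracing the constraints gives deploy → test → publish, so test sits after deploy and before publish.
No other stage is forced both after deploy and before publish.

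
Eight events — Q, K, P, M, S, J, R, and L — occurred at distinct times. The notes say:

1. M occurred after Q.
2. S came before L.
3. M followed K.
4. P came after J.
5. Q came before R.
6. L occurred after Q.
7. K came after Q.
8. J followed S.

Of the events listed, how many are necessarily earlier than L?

Directly stated before L: Q and S.
No chain forces R (or any of the others) ahead of L.
That's Q and S — 2 in all.

2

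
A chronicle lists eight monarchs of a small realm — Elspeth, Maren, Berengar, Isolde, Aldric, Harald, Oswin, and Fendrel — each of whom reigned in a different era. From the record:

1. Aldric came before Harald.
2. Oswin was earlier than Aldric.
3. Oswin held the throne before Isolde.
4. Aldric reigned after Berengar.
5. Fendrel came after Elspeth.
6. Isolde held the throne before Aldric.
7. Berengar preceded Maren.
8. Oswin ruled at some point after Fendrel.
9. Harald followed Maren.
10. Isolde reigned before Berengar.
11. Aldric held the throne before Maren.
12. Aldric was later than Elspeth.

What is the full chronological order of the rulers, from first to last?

Elspeth, Fendrel, Oswin, Isolde, Berengar, Aldric, Maren, Harald

The constraints fix every adjacent pair, so only one ordering works:
Elspeth → Fendrel → Oswin → Isolde → Berengar → Aldric → Maren → Harald.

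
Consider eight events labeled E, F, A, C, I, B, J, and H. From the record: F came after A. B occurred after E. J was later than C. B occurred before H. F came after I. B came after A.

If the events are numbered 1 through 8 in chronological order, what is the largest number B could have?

7

B must come before H — 1 event forced after it.
Everything else can be placed before B in some valid order, so B can sit as late as position 8 − 1 = 7.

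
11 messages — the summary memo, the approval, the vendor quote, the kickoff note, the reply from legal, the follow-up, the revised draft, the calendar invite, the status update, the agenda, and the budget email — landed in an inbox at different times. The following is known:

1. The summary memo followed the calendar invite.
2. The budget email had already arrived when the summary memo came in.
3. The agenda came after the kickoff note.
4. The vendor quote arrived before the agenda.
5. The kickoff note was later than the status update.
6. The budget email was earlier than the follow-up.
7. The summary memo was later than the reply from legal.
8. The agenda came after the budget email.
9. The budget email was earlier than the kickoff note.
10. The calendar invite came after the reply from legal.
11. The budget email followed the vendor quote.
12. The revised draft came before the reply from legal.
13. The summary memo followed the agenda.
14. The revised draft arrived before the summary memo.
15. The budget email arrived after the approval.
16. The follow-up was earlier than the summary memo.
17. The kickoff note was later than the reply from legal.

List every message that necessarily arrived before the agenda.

the approval, the budget email, the kickoff note, the reply from legal, the revised draft, the status update, the vendor quote

Directly stated before the agenda: the budget email, the kickoff note, and the vendor quote.
The approval reaches the agenda via the approval → the budget email → the agenda.
The reply from legal reaches the agenda via the reply from legal → the kickoff note → the agenda.
The revised draft reaches the agenda via the revised draft → the reply from legal → the kickoff note → the agenda.
Likewise the status update reaches the agenda by chaining the stated constraints.
No chain forces the calendar invite (or any of the others) ahead of the agenda.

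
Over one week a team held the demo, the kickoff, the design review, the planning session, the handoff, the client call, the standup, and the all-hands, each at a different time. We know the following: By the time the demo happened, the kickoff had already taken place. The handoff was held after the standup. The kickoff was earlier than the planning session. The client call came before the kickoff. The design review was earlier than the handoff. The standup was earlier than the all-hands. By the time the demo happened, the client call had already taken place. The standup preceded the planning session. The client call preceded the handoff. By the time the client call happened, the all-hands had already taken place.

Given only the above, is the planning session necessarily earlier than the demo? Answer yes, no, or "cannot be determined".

cannot be determined

No chain of stated constraints runs from the planning session to the demo, and none runs from the demo to the planning session either.
So the relative order of the planning session and the demo is not fixed by the given facts.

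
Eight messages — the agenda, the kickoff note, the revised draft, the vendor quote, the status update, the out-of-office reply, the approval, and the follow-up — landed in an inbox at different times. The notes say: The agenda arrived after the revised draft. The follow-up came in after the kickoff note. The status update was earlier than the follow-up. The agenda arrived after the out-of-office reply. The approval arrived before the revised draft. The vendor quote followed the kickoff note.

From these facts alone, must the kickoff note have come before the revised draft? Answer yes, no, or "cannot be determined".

No chain of stated constraints runs from the kickoff note to the revised draft, and none runs from the revised draft to the kickoff note either.
So the relative order of the kickoff note and the revised draft is not fixed by the given facts.

cannot be determined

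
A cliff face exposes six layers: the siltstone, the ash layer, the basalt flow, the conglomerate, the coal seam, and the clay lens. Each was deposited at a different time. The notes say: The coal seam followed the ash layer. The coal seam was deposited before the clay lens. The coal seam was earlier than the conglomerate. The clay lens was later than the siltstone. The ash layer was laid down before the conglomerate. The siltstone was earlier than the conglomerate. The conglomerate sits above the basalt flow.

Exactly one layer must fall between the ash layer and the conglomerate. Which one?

Tracing the constraints gives the ash layer → the coal seam → the conglomerate, so the coal seam sits after the ash layer and before the conglomerate.
No other layer is forced both after the ash layer and before the conglomerate.

the coal seam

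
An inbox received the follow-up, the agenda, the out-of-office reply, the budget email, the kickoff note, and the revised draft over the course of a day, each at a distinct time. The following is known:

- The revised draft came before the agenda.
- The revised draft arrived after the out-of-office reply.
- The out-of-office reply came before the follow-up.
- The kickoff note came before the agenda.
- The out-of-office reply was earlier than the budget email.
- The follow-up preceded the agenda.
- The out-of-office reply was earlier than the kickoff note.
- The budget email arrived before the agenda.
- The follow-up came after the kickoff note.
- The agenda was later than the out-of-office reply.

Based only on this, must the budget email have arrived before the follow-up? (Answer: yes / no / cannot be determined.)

cannot be determined

No chain of stated constraints runs from the budget email to the follow-up, and none runs from the follow-up to the budget email either.
So the relative order of the budget email and the follow-up is not fixed by the given facts.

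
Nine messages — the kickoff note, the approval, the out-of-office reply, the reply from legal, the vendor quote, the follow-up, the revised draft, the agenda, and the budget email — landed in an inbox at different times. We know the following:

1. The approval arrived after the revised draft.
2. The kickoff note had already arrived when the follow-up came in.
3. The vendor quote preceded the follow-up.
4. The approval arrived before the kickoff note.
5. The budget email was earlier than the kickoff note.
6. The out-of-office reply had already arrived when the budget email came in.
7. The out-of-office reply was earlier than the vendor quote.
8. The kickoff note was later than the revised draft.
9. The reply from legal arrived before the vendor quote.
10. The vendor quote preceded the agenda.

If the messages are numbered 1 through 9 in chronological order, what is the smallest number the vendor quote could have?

The out-of-office reply and the reply from legal must both come before the vendor quote — 2 forced predecessors.
Nothing else is forced ahead of the vendor quote, so its earliest slot is position 2 + 1 = 3.

3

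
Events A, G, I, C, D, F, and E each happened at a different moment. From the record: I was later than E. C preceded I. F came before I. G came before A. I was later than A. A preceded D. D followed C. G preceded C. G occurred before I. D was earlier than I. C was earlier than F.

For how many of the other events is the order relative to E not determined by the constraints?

Forced after E: I.
That leaves A, C, D, F, and G with no forced order relative to E — 5.

5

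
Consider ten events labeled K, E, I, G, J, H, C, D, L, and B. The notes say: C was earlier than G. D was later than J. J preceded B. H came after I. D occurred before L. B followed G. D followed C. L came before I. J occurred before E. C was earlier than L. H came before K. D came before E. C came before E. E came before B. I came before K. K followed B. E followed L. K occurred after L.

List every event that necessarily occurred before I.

Directly stated before I: L.
C reaches I via C → L → I.
D reaches I via D → L → I.
J reaches I via J → D → L → I.

C, D, J, L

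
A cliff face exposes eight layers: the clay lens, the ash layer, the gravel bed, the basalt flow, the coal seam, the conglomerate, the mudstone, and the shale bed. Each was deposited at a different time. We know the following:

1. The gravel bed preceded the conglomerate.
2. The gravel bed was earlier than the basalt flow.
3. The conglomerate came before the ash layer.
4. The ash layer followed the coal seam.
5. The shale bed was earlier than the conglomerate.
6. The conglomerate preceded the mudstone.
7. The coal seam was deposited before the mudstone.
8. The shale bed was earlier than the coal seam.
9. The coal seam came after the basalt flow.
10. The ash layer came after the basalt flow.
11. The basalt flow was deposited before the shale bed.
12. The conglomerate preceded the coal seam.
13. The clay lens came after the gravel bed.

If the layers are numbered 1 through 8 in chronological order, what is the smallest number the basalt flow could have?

The gravel bed must come before the basalt flow — 1 forced predecessor.
Nothing else is forced ahead of the basalt flow, so its earliest slot is position 1 + 1 = 2.

2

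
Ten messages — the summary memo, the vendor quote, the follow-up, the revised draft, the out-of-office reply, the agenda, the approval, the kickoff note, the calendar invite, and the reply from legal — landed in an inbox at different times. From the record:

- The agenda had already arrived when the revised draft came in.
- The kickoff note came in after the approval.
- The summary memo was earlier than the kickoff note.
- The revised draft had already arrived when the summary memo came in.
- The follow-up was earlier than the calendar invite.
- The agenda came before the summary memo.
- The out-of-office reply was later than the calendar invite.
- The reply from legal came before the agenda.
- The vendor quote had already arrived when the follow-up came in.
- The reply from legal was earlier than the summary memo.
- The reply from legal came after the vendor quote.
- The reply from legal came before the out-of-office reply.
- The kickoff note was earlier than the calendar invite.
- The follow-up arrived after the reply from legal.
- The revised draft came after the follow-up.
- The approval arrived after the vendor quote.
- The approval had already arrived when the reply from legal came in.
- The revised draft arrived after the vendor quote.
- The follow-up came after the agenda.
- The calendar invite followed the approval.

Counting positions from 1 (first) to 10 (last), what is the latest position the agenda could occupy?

The agenda must come before the calendar invite, the follow-up, the kickoff note, the out-of-office reply, the revised draft, and the summary memo — 6 messages forced after it.
Everything else can be placed before the agenda in some valid order, so the agenda can sit as late as position 10 − 6 = 4.

4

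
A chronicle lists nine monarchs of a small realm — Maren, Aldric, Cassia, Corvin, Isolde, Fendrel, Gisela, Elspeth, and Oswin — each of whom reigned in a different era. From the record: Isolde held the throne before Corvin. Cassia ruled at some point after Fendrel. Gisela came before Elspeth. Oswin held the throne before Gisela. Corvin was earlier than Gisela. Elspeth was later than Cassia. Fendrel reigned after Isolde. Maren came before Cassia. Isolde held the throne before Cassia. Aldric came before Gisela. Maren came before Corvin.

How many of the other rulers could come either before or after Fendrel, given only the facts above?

Forced before Fendrel: Isolde; forced after Fendrel: Cassia and Elspeth.
That leaves Aldric, Corvin, Gisela, Maren, and Oswin with no forced order relative to Fendrel — 5.

5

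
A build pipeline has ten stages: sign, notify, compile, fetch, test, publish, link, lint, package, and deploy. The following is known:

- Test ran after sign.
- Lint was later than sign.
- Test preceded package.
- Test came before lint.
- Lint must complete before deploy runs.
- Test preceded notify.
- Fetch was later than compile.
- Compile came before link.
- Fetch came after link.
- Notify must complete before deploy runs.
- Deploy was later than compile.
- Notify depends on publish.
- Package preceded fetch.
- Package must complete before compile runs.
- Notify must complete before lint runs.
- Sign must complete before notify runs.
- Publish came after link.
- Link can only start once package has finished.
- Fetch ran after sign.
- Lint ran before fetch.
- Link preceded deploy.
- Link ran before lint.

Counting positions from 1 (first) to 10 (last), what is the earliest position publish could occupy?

Compile, link, package, sign, and test must all come before publish — 5 forced predecessors.
Nothing else is forced ahead of publish, so its earliest slot is position 5 + 1 = 6.

6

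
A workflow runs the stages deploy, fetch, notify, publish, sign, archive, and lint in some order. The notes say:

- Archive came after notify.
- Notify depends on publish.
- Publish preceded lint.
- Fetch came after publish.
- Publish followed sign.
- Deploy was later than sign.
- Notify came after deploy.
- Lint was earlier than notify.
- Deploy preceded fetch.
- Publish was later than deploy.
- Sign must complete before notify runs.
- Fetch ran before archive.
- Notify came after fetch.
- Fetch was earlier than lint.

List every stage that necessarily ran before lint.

deploy, fetch, publish, sign

Directly stated before lint: fetch and publish.
Deploy reaches lint via deploy → fetch → lint.
Sign reaches lint via sign → publish → lint.
No chain forces notify (or any of the others) ahead of lint.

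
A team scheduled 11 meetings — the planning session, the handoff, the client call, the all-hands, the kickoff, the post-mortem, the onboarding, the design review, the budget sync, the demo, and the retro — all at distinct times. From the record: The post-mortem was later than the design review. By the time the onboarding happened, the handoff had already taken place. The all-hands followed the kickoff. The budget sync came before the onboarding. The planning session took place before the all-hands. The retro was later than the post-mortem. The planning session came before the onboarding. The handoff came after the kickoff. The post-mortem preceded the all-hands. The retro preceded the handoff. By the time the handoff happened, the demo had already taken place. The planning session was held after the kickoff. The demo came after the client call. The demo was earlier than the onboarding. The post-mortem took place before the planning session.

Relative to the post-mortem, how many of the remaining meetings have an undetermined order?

Forced before the post-mortem: the design review; forced after the post-mortem: the all-hands, the handoff, the onboarding, the planning session, and the retro.
That leaves the budget sync, the client call, the demo, and the kickoff with no forced order relative to the post-mortem — 4.

4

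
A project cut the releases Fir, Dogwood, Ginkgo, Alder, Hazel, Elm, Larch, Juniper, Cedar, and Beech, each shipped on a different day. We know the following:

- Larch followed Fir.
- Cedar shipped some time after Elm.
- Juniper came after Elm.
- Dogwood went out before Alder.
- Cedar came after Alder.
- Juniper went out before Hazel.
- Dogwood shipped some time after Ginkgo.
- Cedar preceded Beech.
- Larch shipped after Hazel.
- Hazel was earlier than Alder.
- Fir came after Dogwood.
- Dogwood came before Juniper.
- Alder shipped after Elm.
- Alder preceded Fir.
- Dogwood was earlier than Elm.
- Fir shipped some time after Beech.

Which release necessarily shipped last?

Larch

Every other release has a chain of constraints placing it before Larch, so Larch is last.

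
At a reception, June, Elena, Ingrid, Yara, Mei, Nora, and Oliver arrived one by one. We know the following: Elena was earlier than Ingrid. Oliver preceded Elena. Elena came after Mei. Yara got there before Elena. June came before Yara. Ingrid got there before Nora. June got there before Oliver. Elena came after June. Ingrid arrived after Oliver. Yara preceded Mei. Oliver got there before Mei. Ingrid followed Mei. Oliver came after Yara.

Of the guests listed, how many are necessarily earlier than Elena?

Directly stated before Elena: June, Mei, Oliver, and Yara.
That's June, Mei, Oliver, and Yara — 4 in all.

4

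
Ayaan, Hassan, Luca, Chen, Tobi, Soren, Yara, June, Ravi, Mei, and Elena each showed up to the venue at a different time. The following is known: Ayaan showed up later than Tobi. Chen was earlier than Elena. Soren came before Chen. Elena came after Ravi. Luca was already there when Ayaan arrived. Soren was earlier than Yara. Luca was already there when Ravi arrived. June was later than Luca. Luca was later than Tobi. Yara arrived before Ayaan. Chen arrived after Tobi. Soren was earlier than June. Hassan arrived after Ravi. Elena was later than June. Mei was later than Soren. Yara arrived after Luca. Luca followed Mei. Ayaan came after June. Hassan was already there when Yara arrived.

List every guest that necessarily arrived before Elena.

Chen, June, Luca, Mei, Ravi, Soren, Tobi

Directly stated before Elena: Chen, June, and Ravi.
Luca reaches Elena via Luca → Ravi → Elena.
Mei reaches Elena via Mei → Luca → Ravi → Elena.
Soren reaches Elena via Soren → June → Elena.
Likewise Tobi reaches Elena by chaining the stated constraints.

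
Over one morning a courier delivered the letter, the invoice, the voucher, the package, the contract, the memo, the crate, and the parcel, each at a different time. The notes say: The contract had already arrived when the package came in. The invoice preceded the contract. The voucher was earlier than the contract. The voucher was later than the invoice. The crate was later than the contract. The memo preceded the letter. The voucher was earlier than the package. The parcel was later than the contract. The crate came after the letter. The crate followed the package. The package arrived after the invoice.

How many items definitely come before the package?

3

Directly stated before the package: the contract, the invoice, and the voucher.
No chain forces the memo (or any of the others) ahead of the package.
That's the contract, the invoice, and the voucher — 3 in all.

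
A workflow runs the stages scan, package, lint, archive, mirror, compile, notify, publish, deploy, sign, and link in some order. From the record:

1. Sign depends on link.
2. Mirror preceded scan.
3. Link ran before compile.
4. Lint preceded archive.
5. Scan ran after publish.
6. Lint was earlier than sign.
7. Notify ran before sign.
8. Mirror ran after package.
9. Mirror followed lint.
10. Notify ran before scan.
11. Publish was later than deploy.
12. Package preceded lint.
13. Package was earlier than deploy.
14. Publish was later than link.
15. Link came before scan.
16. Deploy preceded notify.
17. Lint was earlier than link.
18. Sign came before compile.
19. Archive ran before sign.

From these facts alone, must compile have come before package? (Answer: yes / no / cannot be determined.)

Tracing the constraints gives package → lint → link → compile, so package must come before compile.
That means compile cannot be before package.

no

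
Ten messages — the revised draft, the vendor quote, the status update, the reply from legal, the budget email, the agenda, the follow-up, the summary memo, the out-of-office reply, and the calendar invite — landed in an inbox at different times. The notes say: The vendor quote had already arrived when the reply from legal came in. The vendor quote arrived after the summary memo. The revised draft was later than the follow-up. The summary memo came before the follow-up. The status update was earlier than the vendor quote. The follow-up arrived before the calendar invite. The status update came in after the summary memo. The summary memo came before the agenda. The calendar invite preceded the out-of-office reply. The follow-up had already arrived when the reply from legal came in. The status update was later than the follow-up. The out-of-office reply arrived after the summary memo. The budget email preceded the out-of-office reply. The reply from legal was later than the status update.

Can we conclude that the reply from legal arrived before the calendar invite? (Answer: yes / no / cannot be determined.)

No chain of stated constraints runs from the reply from legal to the calendar invite, and none runs from the calendar invite to the reply from legal either.
So the relative order of the reply from legal and the calendar invite is not fixed by the given facts.

cannot be determined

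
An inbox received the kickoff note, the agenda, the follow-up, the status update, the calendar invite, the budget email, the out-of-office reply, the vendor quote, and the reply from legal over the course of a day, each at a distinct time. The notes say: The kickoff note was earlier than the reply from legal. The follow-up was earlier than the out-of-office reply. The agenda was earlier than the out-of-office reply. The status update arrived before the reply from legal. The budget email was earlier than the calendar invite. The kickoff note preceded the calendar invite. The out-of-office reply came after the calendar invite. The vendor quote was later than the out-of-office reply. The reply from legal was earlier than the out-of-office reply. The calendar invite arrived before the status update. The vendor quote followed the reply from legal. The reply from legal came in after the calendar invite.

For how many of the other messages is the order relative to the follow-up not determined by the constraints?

6

Forced after the follow-up: the out-of-office reply and the vendor quote.
That leaves the agenda, the budget email, the calendar invite, the kickoff note, the reply from legal, and the status update with no forced order relative to the follow-up — 6.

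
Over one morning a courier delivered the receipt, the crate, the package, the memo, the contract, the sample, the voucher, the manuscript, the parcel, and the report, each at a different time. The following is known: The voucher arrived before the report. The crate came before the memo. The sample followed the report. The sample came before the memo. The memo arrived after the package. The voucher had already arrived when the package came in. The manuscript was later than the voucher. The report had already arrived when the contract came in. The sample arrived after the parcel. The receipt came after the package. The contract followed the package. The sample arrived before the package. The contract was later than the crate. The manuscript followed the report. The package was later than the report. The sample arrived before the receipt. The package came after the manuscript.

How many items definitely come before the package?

Directly stated before the package: the manuscript, the report, the sample, and the voucher.
The parcel reaches the package via the parcel → the sample → the package.
No chain forces the memo (or any of the others) ahead of the package.
That's the manuscript, the parcel, the report, the sample, and the voucher — 5 in all.

5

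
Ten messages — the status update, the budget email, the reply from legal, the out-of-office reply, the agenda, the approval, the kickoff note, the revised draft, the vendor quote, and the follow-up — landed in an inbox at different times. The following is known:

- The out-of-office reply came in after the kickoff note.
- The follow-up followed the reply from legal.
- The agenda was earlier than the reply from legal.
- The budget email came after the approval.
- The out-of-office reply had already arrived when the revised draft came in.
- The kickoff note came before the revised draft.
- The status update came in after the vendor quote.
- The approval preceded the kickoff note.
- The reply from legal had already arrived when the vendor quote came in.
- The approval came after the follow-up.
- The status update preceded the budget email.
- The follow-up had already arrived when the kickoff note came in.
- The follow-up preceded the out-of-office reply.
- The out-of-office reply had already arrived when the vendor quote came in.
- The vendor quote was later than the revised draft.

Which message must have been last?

Every other message has a chain of constraints placing it before the budget email, so the budget email is last.

the budget email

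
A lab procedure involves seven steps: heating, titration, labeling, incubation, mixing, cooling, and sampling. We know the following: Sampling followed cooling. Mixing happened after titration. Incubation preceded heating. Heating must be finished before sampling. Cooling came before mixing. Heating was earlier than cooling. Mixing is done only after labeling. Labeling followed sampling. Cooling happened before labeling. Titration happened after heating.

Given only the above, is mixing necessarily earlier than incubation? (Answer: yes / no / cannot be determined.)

no

Tracing the constraints gives incubation → heating → cooling → mixing, so incubation must come before mixing.
That means mixing cannot be before incubation.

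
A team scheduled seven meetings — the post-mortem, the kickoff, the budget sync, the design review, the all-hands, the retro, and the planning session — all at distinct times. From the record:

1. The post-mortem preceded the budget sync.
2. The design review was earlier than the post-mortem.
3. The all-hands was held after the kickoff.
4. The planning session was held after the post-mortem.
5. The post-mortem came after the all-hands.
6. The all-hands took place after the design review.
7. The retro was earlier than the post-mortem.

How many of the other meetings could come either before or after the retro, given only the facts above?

Forced after the retro: the budget sync, the planning session, and the post-mortem.
That leaves the all-hands, the design review, and the kickoff with no forced order relative to the retro — 3.

3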